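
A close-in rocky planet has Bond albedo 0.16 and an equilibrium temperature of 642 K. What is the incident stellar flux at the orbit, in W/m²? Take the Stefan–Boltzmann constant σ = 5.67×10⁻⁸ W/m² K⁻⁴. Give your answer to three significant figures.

45900 W/m²

Invert the energy balance for S: S = 4σT⁴/(1−α).
The emitted flux is σT⁴ = 9632 W/m².
So S = 4×9632/(1−0.16) = 45870 W/m².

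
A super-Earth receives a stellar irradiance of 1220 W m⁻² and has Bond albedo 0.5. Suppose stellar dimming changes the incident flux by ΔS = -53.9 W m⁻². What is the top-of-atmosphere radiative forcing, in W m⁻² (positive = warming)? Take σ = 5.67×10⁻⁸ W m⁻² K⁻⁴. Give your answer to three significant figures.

Only a fraction (1−α) is absorbed and it's spread over 4πR², so ΔF = (1−α)ΔS/4 = -6.737 W m⁻².

-6.74 W m⁻²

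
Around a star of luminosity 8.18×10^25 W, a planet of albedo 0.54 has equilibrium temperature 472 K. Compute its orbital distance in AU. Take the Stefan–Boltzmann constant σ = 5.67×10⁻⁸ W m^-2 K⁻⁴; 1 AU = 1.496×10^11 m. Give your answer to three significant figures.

The flux needed for this T is 4σT⁴/(1−0.54) = 24470 W m^-2.
From L = 4πd²S, d = √(8.18×10^25/(4π·24470)) = 1.631×10^10 m = 0.1090 AU.

0.109 AU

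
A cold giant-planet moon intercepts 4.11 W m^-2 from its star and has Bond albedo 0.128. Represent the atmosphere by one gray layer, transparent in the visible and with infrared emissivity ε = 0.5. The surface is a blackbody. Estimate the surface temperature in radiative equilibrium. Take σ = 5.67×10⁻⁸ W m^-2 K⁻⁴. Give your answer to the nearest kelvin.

68 K

Effective emission temperature (TOA balance): σT_e⁴ = S(1−α)/4 = 0.8960 W m^-2 → T_e = 63.05 K.
Surface balance with a leaky layer gives σT_s⁴ = σT_e⁴·2/(2−ε), so T_s = T_e·[2/(2−0.5)]^(1/4) = 67.75 K.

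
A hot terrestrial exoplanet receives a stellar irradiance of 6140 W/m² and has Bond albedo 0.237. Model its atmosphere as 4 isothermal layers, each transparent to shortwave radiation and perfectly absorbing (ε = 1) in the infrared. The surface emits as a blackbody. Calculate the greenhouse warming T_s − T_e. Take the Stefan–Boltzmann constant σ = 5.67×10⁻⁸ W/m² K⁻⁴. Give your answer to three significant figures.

The effective emission temperature is T_e = [S(1−α)/(4σ)]^¼ = 379.1 K.
T_s = (N+1)^(1/4)·T_e = 566.9 K.
Warming: T_s − T_e = 187.8 K.

188 K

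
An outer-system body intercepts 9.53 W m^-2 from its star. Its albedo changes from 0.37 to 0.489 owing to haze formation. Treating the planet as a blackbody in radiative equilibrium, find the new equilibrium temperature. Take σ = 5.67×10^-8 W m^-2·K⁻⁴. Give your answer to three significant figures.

With the new albedo, S(1−α₂)/4 = 1.217 W m^-2, so T₂ = 68.07 K.

68.1 kelvin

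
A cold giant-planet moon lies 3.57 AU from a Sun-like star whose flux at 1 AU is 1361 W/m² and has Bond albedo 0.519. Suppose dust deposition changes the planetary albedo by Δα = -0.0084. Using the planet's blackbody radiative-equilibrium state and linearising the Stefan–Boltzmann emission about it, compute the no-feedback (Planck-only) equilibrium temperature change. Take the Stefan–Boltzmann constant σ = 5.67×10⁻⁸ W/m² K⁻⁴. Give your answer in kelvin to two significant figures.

By the inverse-square law, S = 1361/3.57² = 106.8 W/m².
Reference equilibrium: T_e = [S(1−α)/(4σ)]^(1/4) = 122.7 K.
ΔF = −(S/4)Δα = −(106.8/4)×(-0.0084) = 0.2243 W/m².
The Planck feedback parameter is 4σT_e³ = 0.4187 W/m²/K.
Hence the no-feedback warming is ΔF/(4σT_e³) = 0.536 K.

0.54 K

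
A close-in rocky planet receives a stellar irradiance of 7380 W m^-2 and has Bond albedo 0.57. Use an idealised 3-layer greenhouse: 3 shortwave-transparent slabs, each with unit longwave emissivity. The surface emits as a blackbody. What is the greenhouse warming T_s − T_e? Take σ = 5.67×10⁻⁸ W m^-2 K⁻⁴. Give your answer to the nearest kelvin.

Top-of-atmosphere balance: σT_e⁴ = S(1−α)/4 = 793.4 W m^-2 → T_e = 343.9 K.
T_s = (N+1)^(1/4)·T_e = 486.4 K.
Warming: T_s − T_e = 142.5 K.

142 K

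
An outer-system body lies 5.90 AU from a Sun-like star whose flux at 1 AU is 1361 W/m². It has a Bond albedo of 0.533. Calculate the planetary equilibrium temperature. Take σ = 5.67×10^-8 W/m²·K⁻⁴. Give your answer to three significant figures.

94.7 K

Irradiance scales as 1/d², so S = 1361 W/m² × (1/5.90)² = 39.10 W/m².
The planet absorbs (1−α)S over its disc πR² and re-emits over 4πR², so the mean absorbed flux is (1−0.533)·39.10/4 = 4.565 W/m².
Balancing against σT⁴: T = (4.565/5.67×10⁻⁸)^(1/4) = 94.72 K.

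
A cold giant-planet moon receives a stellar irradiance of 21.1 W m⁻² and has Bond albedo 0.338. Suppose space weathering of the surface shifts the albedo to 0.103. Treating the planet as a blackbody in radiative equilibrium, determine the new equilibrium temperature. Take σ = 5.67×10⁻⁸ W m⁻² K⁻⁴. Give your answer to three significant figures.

With the new albedo, S(1−α₂)/4 = 4.732 W m⁻², so T₂ = 95.58 K.

95.6 K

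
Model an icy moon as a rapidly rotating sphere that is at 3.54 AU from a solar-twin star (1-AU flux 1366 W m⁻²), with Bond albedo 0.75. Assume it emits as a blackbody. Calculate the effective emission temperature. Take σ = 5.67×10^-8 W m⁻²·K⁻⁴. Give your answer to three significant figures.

105 kelvin

Irradiance scales as 1/d², so S = 1366 W m⁻² × (1/3.54)² = 109.0 W m⁻².
The planet absorbs (1−α)S over its disc πR² and re-emits over 4πR², so the mean absorbed flux is (1−0.75)·109.0/4 = 6.813 W m⁻².
Set σT⁴ = 6.813 → T = (6.813/σ)^(1/4) = 104.7 K.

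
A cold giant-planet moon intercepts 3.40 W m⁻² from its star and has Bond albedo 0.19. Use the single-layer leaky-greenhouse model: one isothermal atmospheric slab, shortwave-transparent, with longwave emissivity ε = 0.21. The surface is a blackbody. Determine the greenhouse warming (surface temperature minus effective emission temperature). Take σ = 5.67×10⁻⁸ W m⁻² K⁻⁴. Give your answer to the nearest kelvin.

Effective emission temperature (TOA balance): σT_e⁴ = S(1−α)/4 = 0.6885 W m⁻² → T_e = 59.03 K.
The surface balance (absorbed SW + ε·downward IR = σT_s⁴) with T_a⁴ = T_s⁴/2 reduces to T_s = T_e·[2/(2−ε)]^¼ = 60.69 K.
The atmosphere warms the surface by 1.660 K.

2 kelvin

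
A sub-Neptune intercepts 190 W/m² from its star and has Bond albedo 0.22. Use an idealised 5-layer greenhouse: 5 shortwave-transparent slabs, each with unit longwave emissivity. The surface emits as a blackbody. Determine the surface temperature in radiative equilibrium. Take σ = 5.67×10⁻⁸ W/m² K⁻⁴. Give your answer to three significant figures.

The effective emission temperature is T_e = [S(1−α)/(4σ)]^¼ = 159.9 K.
Layer-by-layer balance gives σT_s⁴ = (N+1)σT_e⁴, so T_s = 6^¼·159.9 = 250.2 K.

250 kelvin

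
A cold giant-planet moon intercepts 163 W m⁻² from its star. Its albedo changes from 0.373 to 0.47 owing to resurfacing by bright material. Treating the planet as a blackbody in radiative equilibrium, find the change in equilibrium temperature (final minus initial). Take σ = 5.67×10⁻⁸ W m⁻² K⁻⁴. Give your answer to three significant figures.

-6.00 K

Before: T₁ = [163.0·0.627/(4σ)]^(1/4) = 145.7 K.
With α = 0.47, T₂ = 139.7 K.
Change: 139.7 − 145.7 = -5.995 K.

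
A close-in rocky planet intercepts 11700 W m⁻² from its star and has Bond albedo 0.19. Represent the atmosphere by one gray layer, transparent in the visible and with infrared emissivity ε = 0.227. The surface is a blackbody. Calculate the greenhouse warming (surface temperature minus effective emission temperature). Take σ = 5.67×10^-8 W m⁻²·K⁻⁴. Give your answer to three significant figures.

13.8 kelvin

Effective emission temperature (TOA balance): σT_e⁴ = S(1−α)/4 = 2369 W m⁻² → T_e = 452.1 K.
For a single slab of emissivity ε, T_s⁴ = 2T_e⁴/(2−ε); thus T_s = 452.1·(1.128)^(1/4) = 465.9 K.
Greenhouse warming: T_s − T_e = 13.82 K.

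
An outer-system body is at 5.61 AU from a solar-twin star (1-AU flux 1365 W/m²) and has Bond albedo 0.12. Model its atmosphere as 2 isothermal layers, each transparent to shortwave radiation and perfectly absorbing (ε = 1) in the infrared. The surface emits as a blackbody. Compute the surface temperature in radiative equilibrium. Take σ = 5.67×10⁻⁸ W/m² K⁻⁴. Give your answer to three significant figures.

Irradiance scales as 1/d², so S = 1365 W/m² × (1/5.61)² = 43.37 W/m².
OLR = S(1−α)/4 = 9.542 W/m²; the top layer radiates at T_e = 113.9 K.
For an N-layer opaque stack, T_s⁴ = (N+1)T_e⁴, hence T_s = (3)^(1/4)×113.9 K = 149.9 K.

150 kelvin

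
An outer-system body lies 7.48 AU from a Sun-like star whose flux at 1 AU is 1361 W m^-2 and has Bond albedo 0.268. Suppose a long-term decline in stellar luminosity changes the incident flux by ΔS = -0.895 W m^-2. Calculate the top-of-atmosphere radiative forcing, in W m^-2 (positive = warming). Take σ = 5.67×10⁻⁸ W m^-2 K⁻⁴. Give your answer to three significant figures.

-0.164 W m^-2

Flux at the orbit: S = 1361/(7.48)² = 24.33 W m^-2.
Only a fraction (1−α) is absorbed and it's spread over 4πR², so ΔF = (1−α)ΔS/4 = -0.1638 W m^-2.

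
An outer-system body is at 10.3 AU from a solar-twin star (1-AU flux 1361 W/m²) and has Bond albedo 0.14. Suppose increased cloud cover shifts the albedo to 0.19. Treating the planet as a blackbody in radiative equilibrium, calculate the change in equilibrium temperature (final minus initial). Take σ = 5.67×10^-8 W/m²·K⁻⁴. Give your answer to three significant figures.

-1.24 K

Flux at the orbit: S = 1361/(10.3)² = 12.83 W/m².
Before: T₁ = [12.83·0.86/(4σ)]^(1/4) = 83.51 K.
With α = 0.19, T₂ = 82.27 K.
Change: 82.27 − 83.51 = -1.241 K.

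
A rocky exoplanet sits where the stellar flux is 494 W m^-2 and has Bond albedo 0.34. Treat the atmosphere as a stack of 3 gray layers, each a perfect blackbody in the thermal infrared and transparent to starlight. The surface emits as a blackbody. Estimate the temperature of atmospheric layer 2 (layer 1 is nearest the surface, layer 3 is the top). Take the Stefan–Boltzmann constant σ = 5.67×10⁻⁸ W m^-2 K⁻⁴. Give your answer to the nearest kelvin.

The effective emission temperature is T_e = [S(1−α)/(4σ)]^¼ = 194.7 K.
In the N-layer model, layer k (counted from the surface) has T_k = (N+1−k)^(1/4)·T_e.
With k = 2: T_2 = (3+1−2)^¼·194.7 K = 231.6 K.

232 kelvin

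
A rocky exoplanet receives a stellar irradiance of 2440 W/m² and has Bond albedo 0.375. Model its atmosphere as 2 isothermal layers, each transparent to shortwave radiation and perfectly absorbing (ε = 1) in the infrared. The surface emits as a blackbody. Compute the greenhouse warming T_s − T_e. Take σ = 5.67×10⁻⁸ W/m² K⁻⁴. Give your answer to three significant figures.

Top-of-atmosphere balance: σT_e⁴ = S(1−α)/4 = 381.2 W/m² → T_e = 286.4 K.
T_s = (N+1)^(1/4)·T_e = 376.9 K.
Warming: T_s − T_e = 90.51 K.

90.5 K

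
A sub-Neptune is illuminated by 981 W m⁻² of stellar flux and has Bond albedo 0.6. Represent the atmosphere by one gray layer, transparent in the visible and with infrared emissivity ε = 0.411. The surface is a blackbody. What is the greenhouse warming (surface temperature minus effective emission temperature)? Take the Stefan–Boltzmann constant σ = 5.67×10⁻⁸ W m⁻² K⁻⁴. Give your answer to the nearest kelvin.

12 K

At the top of the atmosphere, σT_e⁴ = S(1−α)/4 = 98.10 W m⁻², giving T_e = 203.9 K.
The surface balance (absorbed SW + ε·downward IR = σT_s⁴) with T_a⁴ = T_s⁴/2 reduces to T_s = T_e·[2/(2−ε)]^¼ = 216.0 K.
Greenhouse warming: T_s − T_e = 12.07 K.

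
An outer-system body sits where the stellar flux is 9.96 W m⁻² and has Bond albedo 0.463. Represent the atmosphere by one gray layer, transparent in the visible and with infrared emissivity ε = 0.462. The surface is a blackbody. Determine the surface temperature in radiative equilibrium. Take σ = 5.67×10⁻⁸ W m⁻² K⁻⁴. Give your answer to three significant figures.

74.4 kelvin

The planet radiates to space at T_e = [S(1−α)/(4σ)]^(1/4) = 69.69 K.
The surface balance (absorbed SW + ε·downward IR = σT_s⁴) with T_a⁴ = T_s⁴/2 reduces to T_s = T_e·[2/(2−ε)]^¼ = 74.42 K.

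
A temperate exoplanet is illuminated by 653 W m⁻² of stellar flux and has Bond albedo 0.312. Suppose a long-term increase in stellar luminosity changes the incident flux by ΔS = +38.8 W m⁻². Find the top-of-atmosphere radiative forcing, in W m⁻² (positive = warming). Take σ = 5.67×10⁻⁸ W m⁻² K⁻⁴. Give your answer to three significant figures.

TOA radiative forcing: ΔF = (1−α)ΔS/4 = 0.688·(+38.8)/4 = 6.674 W m⁻².

6.67 W m⁻²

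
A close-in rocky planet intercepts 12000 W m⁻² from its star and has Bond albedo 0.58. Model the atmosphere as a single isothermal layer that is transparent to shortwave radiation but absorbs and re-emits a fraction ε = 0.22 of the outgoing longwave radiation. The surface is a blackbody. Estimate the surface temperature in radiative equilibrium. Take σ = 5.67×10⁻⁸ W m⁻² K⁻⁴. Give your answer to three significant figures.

398 K

The planet radiates to space at T_e = [S(1−α)/(4σ)]^(1/4) = 386.1 K.
The surface balance (absorbed SW + ε·downward IR = σT_s⁴) with T_a⁴ = T_s⁴/2 reduces to T_s = T_e·[2/(2−ε)]^¼ = 397.5 K.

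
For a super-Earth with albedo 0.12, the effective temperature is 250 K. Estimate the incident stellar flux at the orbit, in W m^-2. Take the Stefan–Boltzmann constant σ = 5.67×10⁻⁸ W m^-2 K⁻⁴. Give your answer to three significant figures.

1010 W m^-2

From S(1−α)/4 = σT⁴: S = 4σT⁴/(1−α).
σT⁴ = 5.67×10⁻⁸·(250)⁴ = 221.5 W m^-2.
So S = 4×221.5/(1−0.12) = 1007 W m^-2.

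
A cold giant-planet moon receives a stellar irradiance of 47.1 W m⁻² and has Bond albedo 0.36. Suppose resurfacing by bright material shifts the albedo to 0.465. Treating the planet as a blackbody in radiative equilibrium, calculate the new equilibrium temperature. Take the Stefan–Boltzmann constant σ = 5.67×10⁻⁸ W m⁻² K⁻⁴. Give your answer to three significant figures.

103 K

T₂ = [S(1−α₂)/(4σ)]^(1/4) = [47.10·0.535/(4σ)]^(1/4) = 102.7 K.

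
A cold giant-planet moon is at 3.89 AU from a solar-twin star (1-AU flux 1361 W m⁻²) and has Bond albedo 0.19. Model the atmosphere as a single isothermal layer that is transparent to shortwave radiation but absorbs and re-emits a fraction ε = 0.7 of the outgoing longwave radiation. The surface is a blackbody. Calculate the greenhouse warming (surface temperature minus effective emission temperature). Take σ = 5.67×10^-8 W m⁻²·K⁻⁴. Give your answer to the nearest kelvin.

15 K

Irradiance scales as 1/d², so S = 1361 W m⁻² × (1/3.89)² = 89.94 W m⁻².
At the top of the atmosphere, σT_e⁴ = S(1−α)/4 = 18.21 W m⁻², giving T_e = 133.9 K.
For a single slab of emissivity ε, T_s⁴ = 2T_e⁴/(2−ε); thus T_s = 133.9·(1.538)^(1/4) = 149.1 K.
Greenhouse warming: T_s − T_e = 15.22 K.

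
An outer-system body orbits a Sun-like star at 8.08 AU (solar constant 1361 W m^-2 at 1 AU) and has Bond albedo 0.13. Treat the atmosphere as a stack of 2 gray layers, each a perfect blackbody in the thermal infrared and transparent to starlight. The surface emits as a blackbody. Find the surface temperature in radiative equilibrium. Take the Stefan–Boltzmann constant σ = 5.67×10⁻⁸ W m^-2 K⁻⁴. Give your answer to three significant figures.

124 K

Irradiance scales as 1/d², so S = 1361 W m^-2 × (1/8.08)² = 20.85 W m^-2.
The effective emission temperature is T_e = [S(1−α)/(4σ)]^¼ = 94.56 K.
With N = 2 opaque layers, T_s = (N+1)^(1/4)·T_e = 3^(1/4)·94.56 = 124.5 K.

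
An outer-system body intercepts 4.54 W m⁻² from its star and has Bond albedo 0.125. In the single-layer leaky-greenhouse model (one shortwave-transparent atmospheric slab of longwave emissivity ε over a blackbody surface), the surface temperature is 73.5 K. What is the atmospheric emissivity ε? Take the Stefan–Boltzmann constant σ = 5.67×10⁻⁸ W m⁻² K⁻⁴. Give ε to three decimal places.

0.800

TOA balance gives T_e = 64.69 K.
Since (2−ε)/2 = (T_e/T_s)⁴ = 0.6002, ε = 0.7997.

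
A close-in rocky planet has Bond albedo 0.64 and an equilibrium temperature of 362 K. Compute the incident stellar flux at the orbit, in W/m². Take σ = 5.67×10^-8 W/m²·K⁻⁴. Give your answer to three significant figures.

From S(1−α)/4 = σT⁴: S = 4σT⁴/(1−α).
σT⁴ = 5.67×10⁻⁸·(362)⁴ = 973.7 W/m².
S = 4·973.7/0.36 = 10820 W/m².

10800 W/m²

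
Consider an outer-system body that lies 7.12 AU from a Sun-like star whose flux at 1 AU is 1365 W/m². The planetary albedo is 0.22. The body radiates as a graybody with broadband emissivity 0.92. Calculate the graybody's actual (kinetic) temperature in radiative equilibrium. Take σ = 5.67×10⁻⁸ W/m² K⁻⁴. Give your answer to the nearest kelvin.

Flux at the orbit: S = 1365/(7.12)² = 26.93 W/m².
Averaging over the sphere, the absorbed flux is S(1−α)/4 = 5.251 W/m².
Equating to εσT⁴ with ε = 0.92: T = (5.251/0.92σ)^(1/4) = 100.2 K.

100 kelvin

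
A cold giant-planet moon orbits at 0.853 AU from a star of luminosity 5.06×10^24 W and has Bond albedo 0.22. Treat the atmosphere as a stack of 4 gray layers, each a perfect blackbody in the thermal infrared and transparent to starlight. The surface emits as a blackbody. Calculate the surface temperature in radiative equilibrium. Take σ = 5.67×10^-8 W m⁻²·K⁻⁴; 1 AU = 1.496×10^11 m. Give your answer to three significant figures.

Orbital distance: d = 0.853 AU = 1.276×10^11 m.
Flux at the orbit: S = L/(4πd²) = 5.06×10^24/(4π·(1.28×10^11)²) = 24.73 W m⁻².
OLR = S(1−α)/4 = 4.822 W m⁻²; the top layer radiates at T_e = 96.03 K.
With N = 4 opaque layers, T_s = (N+1)^(1/4)·T_e = 5^(1/4)·96.03 = 143.6 K.

144 K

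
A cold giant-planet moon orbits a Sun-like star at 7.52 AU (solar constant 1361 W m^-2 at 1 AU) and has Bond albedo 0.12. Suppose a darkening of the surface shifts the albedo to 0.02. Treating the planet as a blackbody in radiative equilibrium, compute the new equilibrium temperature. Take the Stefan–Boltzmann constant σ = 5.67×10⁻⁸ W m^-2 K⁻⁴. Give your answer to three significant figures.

Irradiance scales as 1/d², so S = 1361 W m^-2 × (1/7.52)² = 24.07 W m^-2.
With the new albedo, S(1−α₂)/4 = 5.896 W m^-2, so T₂ = 101.0 K.

101 kelvin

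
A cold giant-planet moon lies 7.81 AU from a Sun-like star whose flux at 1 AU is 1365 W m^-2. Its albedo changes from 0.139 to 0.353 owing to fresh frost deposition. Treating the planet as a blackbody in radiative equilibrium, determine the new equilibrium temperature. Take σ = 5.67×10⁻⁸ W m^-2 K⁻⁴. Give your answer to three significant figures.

By the inverse-square law, S = 1365/7.81² = 22.38 W m^-2.
New equilibrium: T₂ = [(1−0.353)·22.38/(4σ)]^(1/4) = 89.39 K.

89.4 K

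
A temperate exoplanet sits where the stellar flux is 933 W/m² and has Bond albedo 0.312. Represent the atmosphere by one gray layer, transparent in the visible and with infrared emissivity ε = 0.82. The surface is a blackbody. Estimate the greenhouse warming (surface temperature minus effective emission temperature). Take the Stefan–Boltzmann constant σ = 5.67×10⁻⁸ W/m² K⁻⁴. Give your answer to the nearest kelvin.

The planet radiates to space at T_e = [S(1−α)/(4σ)]^(1/4) = 230.7 K.
For a single slab of emissivity ε, T_s⁴ = 2T_e⁴/(2−ε); thus T_s = 230.7·(1.695)^(1/4) = 263.2 K.
The atmosphere warms the surface by 32.52 K.

33 K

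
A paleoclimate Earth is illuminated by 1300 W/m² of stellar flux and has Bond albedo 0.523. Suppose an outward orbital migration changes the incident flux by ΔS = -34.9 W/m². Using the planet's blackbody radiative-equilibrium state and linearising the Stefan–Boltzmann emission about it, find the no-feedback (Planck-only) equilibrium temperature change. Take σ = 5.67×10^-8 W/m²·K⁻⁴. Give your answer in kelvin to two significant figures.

-1.5 K

The baseline emission temperature is T_e = 228.7 K.
Only a fraction (1−α) is absorbed and it's spread over 4πR², so ΔF = (1−α)ΔS/4 = -4.162 W/m².
The Planck feedback parameter is 4σT_e³ = 2.712 W/m²/K.
ΔT₀ = ΔF/λ_P = -4.162/2.712 = -1.53 K.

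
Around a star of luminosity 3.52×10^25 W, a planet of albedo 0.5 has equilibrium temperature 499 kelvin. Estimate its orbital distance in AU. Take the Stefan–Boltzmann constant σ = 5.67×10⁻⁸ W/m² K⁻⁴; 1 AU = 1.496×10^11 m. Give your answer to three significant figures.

0.0667 AU

The flux needed for this T is 4σT⁴/(1−0.5) = 28120 W/m².
From L = 4πd²S, d = √(3.52×10^25/(4π·28120)) = 9.980×10^9 m = 0.06671 AU.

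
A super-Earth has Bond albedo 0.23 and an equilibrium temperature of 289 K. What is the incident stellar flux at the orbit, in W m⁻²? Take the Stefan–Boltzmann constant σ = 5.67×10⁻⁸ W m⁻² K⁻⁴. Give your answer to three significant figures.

2050 W m⁻²

Invert the energy balance for S: S = 4σT⁴/(1−α).
σT⁴ = 5.67×10⁻⁸·(289)⁴ = 395.5 W m⁻².
S = 4·395.5/0.77 = 2055 W m⁻².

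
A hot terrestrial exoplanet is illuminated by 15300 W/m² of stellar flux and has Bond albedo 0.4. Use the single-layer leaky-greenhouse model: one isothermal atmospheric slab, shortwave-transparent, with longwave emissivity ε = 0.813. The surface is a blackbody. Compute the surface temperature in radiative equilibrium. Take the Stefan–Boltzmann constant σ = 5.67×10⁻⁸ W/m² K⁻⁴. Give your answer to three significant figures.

511 K

Effective emission temperature (TOA balance): σT_e⁴ = S(1−α)/4 = 2295 W/m² → T_e = 448.5 K.
Surface balance with a leaky layer gives σT_s⁴ = σT_e⁴·2/(2−ε), so T_s = T_e·[2/(2−0.813)]^(1/4) = 511.0 K.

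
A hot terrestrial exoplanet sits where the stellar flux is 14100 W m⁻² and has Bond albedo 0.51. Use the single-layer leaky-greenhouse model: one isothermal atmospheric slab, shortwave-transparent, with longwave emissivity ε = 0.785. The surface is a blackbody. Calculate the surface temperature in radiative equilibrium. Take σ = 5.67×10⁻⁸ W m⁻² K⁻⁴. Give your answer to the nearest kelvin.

473 kelvin

Effective emission temperature (TOA balance): σT_e⁴ = S(1−α)/4 = 1727 W m⁻² → T_e = 417.8 K.
The surface balance (absorbed SW + ε·downward IR = σT_s⁴) with T_a⁴ = T_s⁴/2 reduces to T_s = T_e·[2/(2−ε)]^¼ = 473.2 K.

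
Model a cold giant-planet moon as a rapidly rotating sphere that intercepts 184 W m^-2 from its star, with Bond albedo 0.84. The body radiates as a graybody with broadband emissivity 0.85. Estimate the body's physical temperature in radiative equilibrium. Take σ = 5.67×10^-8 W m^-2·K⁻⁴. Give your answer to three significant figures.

111 K

Averaging over the sphere, the absorbed flux is S(1−α)/4 = 7.360 W m^-2.
Equating to εσT⁴ with ε = 0.85: T = (7.360/0.85σ)^(1/4) = 111.2 K.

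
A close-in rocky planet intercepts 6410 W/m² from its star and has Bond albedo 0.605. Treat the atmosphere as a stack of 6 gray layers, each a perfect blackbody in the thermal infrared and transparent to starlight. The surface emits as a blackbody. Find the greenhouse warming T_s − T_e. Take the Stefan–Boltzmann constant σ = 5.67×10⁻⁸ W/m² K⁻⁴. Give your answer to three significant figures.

204 K

The effective emission temperature is T_e = [S(1−α)/(4σ)]^¼ = 325.1 K.
Surface: T_s = (7)^¼·T_e = 528.7 K.
Warming: T_s − T_e = 203.7 K.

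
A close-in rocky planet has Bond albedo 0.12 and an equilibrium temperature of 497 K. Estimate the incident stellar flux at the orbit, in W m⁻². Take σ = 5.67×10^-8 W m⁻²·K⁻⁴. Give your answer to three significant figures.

From S(1−α)/4 = σT⁴: S = 4σT⁴/(1−α).
σT⁴ = 5.67×10⁻⁸·(497)⁴ = 3459 W m⁻².
So S = 4×3459/(1−0.12) = 15720 W m⁻².

15700 W m⁻²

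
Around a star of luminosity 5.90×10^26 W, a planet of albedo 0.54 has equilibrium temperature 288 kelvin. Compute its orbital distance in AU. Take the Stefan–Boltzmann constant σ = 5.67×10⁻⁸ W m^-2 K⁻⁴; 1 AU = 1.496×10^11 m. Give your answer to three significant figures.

0.786 AU

Energy balance gives S = 4σT⁴/(1−α) = 3392 W m^-2.
Then d = [L/(4πS)]^(1/2) = 1.177×10^11 m, i.e. 0.7864 AU.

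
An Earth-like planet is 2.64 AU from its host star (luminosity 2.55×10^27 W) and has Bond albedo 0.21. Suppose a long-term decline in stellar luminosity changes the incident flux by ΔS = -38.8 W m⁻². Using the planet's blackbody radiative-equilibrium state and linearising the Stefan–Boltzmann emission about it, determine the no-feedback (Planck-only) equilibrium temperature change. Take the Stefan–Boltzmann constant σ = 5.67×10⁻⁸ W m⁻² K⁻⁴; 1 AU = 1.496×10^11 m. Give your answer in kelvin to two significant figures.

-1.9 K

d = 2.64 × 1.496×10^11 m = 3.949×10^11 m.
Flux at the orbit: S = L/(4πd²) = 2.55×10^27/(4π·(3.95×10^11)²) = 1301 W m⁻².
The baseline emission temperature is T_e = 259.5 K.
ΔF = Δ[S(1−α)]/4 = (1−0.21)·-38.8/4 = -7.663 W m⁻².
Linearising σT⁴ gives d(σT⁴)/dT = 4σT_e³ = 3.961 W m⁻² per K.
So ΔT₀ = -7.663/3.961 = -1.93 K.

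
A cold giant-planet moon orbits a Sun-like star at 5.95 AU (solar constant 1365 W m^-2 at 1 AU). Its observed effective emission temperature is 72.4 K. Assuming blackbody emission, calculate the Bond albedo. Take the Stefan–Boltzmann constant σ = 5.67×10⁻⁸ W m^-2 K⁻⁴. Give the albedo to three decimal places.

0.838

Flux at the orbit: S = 1365/(5.95)² = 38.56 W m^-2.
Energy balance: S(1−α)/4 = σT⁴, so 1−α = 4σT⁴/S.
σT⁴ = 1.558 W m^-2, so 4σT⁴ = 6.232 W m^-2.
Hence α = 1 − 6.232/38.56 = 0.8384.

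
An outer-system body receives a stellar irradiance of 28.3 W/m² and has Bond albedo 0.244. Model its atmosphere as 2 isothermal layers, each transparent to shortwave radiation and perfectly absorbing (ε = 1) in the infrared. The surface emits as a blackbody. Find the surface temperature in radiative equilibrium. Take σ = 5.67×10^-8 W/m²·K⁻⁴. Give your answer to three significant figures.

The effective emission temperature is T_e = [S(1−α)/(4σ)]^¼ = 98.55 K.
For an N-layer opaque stack, T_s⁴ = (N+1)T_e⁴, hence T_s = (3)^(1/4)×98.55 K = 129.7 K.

130 K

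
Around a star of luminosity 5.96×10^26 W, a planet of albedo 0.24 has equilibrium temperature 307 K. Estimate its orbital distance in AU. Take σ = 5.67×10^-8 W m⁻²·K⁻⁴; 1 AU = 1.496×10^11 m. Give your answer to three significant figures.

Energy balance gives S = 4σT⁴/(1−α) = 2651 W m⁻².
From L = 4πd²S, d = √(5.96×10^26/(4π·2651)) = 1.338×10^11 m = 0.8941 AU.

0.894 AU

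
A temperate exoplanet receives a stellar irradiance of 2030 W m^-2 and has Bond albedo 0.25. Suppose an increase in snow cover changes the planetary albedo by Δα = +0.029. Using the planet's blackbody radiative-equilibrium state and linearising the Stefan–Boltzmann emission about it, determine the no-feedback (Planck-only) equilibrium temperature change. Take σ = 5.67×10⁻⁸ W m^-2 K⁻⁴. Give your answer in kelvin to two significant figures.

Reference equilibrium: T_e = [S(1−α)/(4σ)]^(1/4) = 286.2 K.
ΔF = −(S/4)Δα = −(2030/4)×(+0.029) = -14.72 W m^-2.
The Planck feedback parameter is 4σT_e³ = 5.319 W m^-2/K.
ΔT₀ = ΔF/λ_P = -14.72/5.319 = -2.77 K.

-2.8 K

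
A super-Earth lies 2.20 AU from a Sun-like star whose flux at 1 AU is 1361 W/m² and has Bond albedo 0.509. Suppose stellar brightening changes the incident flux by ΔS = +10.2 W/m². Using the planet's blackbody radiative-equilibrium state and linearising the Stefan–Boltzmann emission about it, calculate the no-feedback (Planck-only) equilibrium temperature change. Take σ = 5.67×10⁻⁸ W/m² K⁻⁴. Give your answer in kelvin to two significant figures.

1.4 kelvin

By the inverse-square law, S = 1361/2.20² = 281.2 W/m².
Reference equilibrium: T_e = [S(1−α)/(4σ)]^(1/4) = 157.1 K.
TOA radiative forcing: ΔF = (1−α)ΔS/4 = 0.491·(+10.2)/4 = 1.252 W/m².
Planck response: λ_P = 4σT_e³ = 4·5.67×10⁻⁸·(157.1)³ = 0.8790 W/m²/K.
Hence the no-feedback warming is ΔF/(4σT_e³) = 1.42 K.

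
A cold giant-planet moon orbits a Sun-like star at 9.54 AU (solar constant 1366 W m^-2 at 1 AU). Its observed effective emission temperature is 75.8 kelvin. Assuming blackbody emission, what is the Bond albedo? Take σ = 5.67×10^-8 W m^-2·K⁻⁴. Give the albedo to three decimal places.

Irradiance scales as 1/d², so S = 1366 W m^-2 × (1/9.54)² = 15.01 W m^-2.
From σT⁴ = S(1−α)/4 we invert for α: 1−α = 4σT⁴/S.
σT⁴ = 1.872 W m^-2, so 4σT⁴ = 7.487 W m^-2.
1−α = 7.487/15.01 = 0.4988, so α = 0.5012.

0.501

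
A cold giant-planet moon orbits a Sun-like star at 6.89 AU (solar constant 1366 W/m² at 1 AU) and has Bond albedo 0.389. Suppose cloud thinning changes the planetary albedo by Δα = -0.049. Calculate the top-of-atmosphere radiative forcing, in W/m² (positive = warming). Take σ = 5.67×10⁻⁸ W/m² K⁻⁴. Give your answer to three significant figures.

0.352 W/m²

Irradiance scales as 1/d², so S = 1366 W/m² × (1/6.89)² = 28.77 W/m².
ΔF = −(S/4)Δα = −(28.77/4)×(-0.049) = 0.3525 W/m².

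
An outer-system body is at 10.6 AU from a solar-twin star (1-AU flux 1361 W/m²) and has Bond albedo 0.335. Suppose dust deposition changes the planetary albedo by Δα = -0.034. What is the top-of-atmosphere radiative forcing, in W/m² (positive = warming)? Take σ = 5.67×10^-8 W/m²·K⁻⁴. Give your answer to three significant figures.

0.103 W/m²

Irradiance scales as 1/d², so S = 1361 W/m² × (1/10.6)² = 12.11 W/m².
The change in absorbed flux is Δ[S(1−α)/4] = −SΔα/4 = 0.1030 W/m².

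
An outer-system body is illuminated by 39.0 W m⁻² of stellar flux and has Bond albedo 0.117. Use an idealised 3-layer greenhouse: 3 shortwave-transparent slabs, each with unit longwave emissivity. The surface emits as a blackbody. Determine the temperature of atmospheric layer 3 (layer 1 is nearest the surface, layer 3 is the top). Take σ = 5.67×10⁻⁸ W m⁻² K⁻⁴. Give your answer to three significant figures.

111 K

The effective emission temperature is T_e = [S(1−α)/(4σ)]^¼ = 111.0 K.
The net upward flux σT_e⁴ is constant between every pair of levels, so T_k⁴ = (N+1−k)T_e⁴.
T_3 = (1)^(1/4)·111.0 = 111.0 K.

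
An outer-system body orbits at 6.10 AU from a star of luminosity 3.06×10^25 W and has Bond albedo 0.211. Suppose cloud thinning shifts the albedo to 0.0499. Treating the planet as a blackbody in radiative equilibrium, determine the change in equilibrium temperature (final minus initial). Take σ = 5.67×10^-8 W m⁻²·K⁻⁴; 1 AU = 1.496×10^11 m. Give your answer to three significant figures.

d = 6.10 × 1.496×10^11 m = 9.126×10^11 m.
Spreading L over a sphere of radius d: S = 3.06×10^25/(4π·9.13×10^11²) = 2.924 W m⁻².
Before: T₁ = [2.924·0.789/(4σ)]^(1/4) = 56.47 K.
With α = 0.0499, T₂ = 59.16 K.
Change: 59.16 − 56.47 = 2.685 K.

2.69 K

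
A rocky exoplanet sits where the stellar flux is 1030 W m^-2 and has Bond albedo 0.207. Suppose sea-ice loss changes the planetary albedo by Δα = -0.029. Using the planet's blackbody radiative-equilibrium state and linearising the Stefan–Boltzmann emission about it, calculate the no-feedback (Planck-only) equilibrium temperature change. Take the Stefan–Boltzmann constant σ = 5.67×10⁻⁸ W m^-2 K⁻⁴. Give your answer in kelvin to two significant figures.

2.2 K

Unperturbed T_e = [1030·(1−0.207)/(4σ)]^¼ = 245.0 K.
The change in absorbed flux is Δ[S(1−α)/4] = −SΔα/4 = 7.468 W m^-2.
Linearising σT⁴ gives d(σT⁴)/dT = 4σT_e³ = 3.334 W m^-2 per K.
ΔT₀ = ΔF/λ_P = 7.468/3.334 = 2.24 K.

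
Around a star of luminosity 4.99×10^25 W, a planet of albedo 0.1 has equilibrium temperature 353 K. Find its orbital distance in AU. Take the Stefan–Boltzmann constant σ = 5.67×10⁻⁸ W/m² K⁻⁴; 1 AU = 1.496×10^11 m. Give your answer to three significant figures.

0.213 AU

Energy balance gives S = 4σT⁴/(1−α) = 3913 W/m².
From L = 4πd²S, d = √(4.99×10^25/(4π·3913)) = 3.186×10^10 m = 0.2129 AU.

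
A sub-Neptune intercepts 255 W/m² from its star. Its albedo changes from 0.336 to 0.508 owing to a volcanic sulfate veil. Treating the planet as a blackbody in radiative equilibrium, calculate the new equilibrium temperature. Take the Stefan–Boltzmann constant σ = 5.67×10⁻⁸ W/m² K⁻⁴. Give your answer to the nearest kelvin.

New equilibrium: T₂ = [(1−0.508)·255.0/(4σ)]^(1/4) = 153.4 K.

153 kelvin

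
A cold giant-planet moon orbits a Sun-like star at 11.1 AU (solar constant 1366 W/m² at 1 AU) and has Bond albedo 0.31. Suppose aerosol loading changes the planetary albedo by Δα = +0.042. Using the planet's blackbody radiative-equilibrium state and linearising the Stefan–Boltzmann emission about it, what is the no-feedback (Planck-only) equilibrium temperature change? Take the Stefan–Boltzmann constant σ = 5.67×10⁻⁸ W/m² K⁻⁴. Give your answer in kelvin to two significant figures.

-1.2 K

By the inverse-square law, S = 1366/11.1² = 11.09 W/m².
Reference equilibrium: T_e = [S(1−α)/(4σ)]^(1/4) = 76.21 K.
ΔF = −(S/4)Δα = −(11.09/4)×(+0.042) = -0.1164 W/m².
Planck response: λ_P = 4σT_e³ = 4·5.67×10⁻⁸·(76.21)³ = 0.1004 W/m²/K.
ΔT₀ = ΔF/λ_P = -0.1164/0.1004 = -1.16 K.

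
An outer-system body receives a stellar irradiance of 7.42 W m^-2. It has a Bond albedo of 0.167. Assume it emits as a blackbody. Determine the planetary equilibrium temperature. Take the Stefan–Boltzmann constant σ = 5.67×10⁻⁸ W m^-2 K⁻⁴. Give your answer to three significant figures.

The planet absorbs (1−α)S over its disc πR² and re-emits over 4πR², so the mean absorbed flux is (1−0.167)·7.420/4 = 1.545 W m^-2.
Set σT⁴ = 1.545 → T = (1.545/σ)^(1/4) = 72.25 K.

72.3 K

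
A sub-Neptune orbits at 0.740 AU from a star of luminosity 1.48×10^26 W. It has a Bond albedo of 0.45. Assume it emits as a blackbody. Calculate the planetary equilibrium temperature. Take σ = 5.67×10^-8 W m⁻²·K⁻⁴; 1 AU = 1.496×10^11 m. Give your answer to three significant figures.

Orbital distance: d = 0.740 AU = 1.107×10^11 m.
Spreading L over a sphere of radius d: S = 1.48×10^26/(4π·1.11×10^11²) = 961.0 W m⁻².
Absorbed flux (global mean): S(1−α)/4 = 961.0·0.55/4 = 132.1 W m⁻².
Set σT⁴ = 132.1 → T = (132.1/σ)^(1/4) = 219.7 K.

220 K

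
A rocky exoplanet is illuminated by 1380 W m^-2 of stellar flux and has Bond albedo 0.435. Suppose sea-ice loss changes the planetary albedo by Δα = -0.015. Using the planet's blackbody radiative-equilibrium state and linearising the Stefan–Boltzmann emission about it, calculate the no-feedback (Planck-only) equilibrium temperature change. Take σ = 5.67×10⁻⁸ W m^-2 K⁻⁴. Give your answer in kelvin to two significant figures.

1.6 kelvin

The baseline emission temperature is T_e = 242.1 K.
ΔF = −(S/4)Δα = −(1380/4)×(-0.015) = 5.175 W m^-2.
Linearising σT⁴ gives d(σT⁴)/dT = 4σT_e³ = 3.220 W m^-2 per K.
So ΔT₀ = 5.175/3.220 = 1.61 K.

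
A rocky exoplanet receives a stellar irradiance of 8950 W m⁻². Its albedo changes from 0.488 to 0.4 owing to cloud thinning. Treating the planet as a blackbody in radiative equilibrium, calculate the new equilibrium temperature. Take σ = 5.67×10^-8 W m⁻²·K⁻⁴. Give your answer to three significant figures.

392 kelvin

New equilibrium: T₂ = [(1−0.4)·8950/(4σ)]^(1/4) = 392.3 K.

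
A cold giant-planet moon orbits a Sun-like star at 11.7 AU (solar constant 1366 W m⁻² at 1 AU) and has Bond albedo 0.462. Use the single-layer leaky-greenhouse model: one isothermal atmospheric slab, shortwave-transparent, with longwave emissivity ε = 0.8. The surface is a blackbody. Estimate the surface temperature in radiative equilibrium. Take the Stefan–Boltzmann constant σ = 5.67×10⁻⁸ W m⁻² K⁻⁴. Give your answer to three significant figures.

79.3 K

By the inverse-square law, S = 1366/11.7² = 9.979 W m⁻².
At the top of the atmosphere, σT_e⁴ = S(1−α)/4 = 1.342 W m⁻², giving T_e = 69.75 K.
Surface balance with a leaky layer gives σT_s⁴ = σT_e⁴·2/(2−ε), so T_s = T_e·[2/(2−0.8)]^(1/4) = 79.25 K.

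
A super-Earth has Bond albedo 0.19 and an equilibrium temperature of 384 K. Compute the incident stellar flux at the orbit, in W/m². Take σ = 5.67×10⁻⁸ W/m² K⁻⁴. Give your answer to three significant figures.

Invert the energy balance for S: S = 4σT⁴/(1−α).
The emitted flux is σT⁴ = 1233 W/m².
S = 4·1233/0.81 = 6088 W/m².

6090 W/m²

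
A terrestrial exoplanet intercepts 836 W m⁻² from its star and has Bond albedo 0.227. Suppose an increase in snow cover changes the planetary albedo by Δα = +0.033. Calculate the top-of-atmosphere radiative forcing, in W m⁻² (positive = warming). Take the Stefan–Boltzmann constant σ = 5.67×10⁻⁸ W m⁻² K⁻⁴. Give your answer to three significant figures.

-6.90 W m⁻²

TOA radiative forcing: ΔF = −S·Δα/4 = −836.0·(+0.033)/4 = -6.897 W m⁻².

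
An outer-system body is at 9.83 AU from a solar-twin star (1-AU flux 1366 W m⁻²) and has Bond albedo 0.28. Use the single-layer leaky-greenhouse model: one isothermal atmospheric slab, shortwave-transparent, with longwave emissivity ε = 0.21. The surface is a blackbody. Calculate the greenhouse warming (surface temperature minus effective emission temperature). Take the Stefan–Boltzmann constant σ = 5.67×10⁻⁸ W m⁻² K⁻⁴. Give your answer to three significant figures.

2.30 K

By the inverse-square law, S = 1366/9.83² = 14.14 W m⁻².
The planet radiates to space at T_e = [S(1−α)/(4σ)]^(1/4) = 81.85 K.
For a single slab of emissivity ε, T_s⁴ = 2T_e⁴/(2−ε); thus T_s = 81.85·(1.117)^(1/4) = 84.15 K.
The atmosphere warms the surface by 2.302 K.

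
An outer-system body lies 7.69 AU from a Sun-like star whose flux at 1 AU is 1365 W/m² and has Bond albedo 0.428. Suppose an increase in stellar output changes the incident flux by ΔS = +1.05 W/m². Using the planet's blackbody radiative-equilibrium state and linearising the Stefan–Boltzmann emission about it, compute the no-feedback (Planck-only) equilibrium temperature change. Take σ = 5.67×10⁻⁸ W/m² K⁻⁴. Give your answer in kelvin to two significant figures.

0.99 K

Flux at the orbit: S = 1365/(7.69)² = 23.08 W/m².
Unperturbed T_e = [23.08·(1−0.428)/(4σ)]^¼ = 87.35 K.
ΔF = Δ[S(1−α)]/4 = (1−0.428)·+1.05/4 = 0.1502 W/m².
Linearising σT⁴ gives d(σT⁴)/dT = 4σT_e³ = 0.1512 W/m² per K.
ΔT₀ = ΔF/λ_P = 0.1502/0.1512 = 0.993 K.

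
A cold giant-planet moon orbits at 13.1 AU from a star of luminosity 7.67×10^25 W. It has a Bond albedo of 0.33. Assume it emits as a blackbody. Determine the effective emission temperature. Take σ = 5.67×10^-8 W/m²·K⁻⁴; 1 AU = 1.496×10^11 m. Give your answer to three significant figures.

46.5 K

d = 13.1 × 1.496×10^11 m = 1.960×10^12 m.
S = L/(4πd²) = 1.589 W/m².
Absorbed flux (global mean): S(1−α)/4 = 1.589·0.67/4 = 0.2662 W/m².
Set σT⁴ = 0.2662 → T = (0.2662/σ)^(1/4) = 46.55 K.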